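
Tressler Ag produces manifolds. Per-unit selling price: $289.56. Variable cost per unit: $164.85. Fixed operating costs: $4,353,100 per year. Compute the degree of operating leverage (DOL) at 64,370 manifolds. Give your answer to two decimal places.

2.18

Contribution at this volume is 64,370 × $124.71 = $8,027,582.70.
Subtracting fixed costs: EBIT = $8,027,582.70 − $4,353,100 = $3,674,482.70.
So DOL = total CM / EBIT = $8,027,582.70 / $3,674,482.70 = 2.1847.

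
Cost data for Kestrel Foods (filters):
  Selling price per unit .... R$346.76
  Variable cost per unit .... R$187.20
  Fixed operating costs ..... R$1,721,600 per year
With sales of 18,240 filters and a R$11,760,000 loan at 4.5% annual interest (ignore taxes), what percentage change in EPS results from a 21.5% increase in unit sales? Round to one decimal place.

+94.9%

Contribution at this volume is 18,240 × R$159.56 = R$2,910,374.40.
EBIT = R$2,910,374.40 − R$1,721,600 = R$1,188,774.40.
Interest = R$529,200.00, so EBIT − I = R$659,574.40.
DCL = total CM / (EBIT − I) = R$2,910,374.40 / R$659,574.40 = 4.4125.
EPS therefore changes by 4.4125 × (+21.5%) = +94.9%.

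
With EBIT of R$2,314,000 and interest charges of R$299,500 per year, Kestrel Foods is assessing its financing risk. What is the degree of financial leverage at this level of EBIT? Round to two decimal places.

Interest = R$299,500.00.
DFL = EBIT ÷ (EBIT − I) = R$2,314,000 ÷ (R$2,314,000 − R$299,500.00) = R$2,314,000 ÷ R$2,014,500.00 = 1.1487.

1.15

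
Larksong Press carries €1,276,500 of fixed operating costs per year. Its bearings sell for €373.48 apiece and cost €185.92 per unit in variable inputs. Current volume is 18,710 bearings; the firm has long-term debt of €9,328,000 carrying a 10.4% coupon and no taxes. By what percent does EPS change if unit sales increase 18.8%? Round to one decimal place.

+52.3%

At 18,710 units, contribution = 18,710 × €187.56 = €3,509,247.60.
EBIT = €3,509,247.60 − €1,276,500 = €2,232,747.60.
After interest of €970,112.00, pre-tax earnings = €1,262,635.60.
Degree of combined leverage = contribution ÷ (EBIT − I) = €3,509,247.60 ÷ €1,262,635.60 = 2.7793.
%ΔEPS = DCL × %ΔSales = 2.7793 × +18.8% = +52.3%.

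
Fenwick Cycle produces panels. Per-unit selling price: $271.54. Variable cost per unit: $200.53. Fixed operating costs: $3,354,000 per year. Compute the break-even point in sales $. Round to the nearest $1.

$12,825,590

Contribution margin per unit = $271.54 − $200.53 = $71.01, a CM ratio of $71.01 ÷ $271.54 = 0.2615.
Break-even revenue = fixed costs × price ÷ CM = $3,354,000 × $271.54 ÷ $71.01 = $12,825,590.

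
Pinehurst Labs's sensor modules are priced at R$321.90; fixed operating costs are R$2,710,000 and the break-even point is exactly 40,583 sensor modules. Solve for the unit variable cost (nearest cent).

Contribution per unit must be FC / Q = R$2,710,000 / 40,583 = R$66.7767.
Variable cost per unit = R$321.90 − R$66.7767 = R$255.12.

R$255.12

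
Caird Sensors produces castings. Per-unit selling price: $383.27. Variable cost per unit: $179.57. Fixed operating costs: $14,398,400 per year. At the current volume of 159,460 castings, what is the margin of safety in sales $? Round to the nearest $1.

$34,025,047

Unit CM = price − variable cost = $383.27 − $179.57 = $203.70. Break-even units = $14,398,400 ÷ $203.70 = 70,684.34; break-even revenue = 70,684.34 × $383.27 = $27,091,186.88.
Current sales = 159,460 × $383.27 = $61,116,234.20.
Margin of safety = $61,116,234.20 − $27,091,186.88 = $34,025,047.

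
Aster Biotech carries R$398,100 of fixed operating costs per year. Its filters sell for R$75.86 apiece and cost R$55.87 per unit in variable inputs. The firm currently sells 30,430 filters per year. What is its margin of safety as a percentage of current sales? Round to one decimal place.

Unit CM = price − variable cost = R$75.86 − R$55.87 = R$19.99. Break-even units = R$398,100 ÷ R$19.99 = 19,914.96; break-even revenue = 19,914.96 × R$75.86 = R$1,510,748.67.
Actual sales revenue = 30,430 × R$75.86 = R$2,308,419.80.
Margin of safety = (R$2,308,419.80 − R$1,510,748.67) ÷ R$2,308,419.80 = 34.6%.

34.6%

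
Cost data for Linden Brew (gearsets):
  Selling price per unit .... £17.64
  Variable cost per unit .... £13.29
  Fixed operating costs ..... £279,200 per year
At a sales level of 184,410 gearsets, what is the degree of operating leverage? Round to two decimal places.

1.53

At 184,410 units, contribution = 184,410 × £4.35 = £802,183.50.
EBIT = £802,183.50 − £279,200 = £522,983.50.
DOL = contribution ÷ EBIT = £802,183.50 ÷ £522,983.50 = 1.5339.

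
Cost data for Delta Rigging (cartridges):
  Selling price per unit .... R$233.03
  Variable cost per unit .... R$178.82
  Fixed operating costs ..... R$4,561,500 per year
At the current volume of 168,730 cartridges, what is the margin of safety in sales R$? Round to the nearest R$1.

R$19,710,844

Unit CM = price − variable cost = R$233.03 − R$178.82 = R$54.21. Break-even units = R$4,561,500 ÷ R$54.21 = 84,144.99; break-even revenue = 84,144.99 × R$233.03 = R$19,608,307.42.
Current sales = 168,730 × R$233.03 = R$39,319,151.90.
Margin of safety = R$39,319,151.90 − R$19,608,307.42 = R$19,710,844.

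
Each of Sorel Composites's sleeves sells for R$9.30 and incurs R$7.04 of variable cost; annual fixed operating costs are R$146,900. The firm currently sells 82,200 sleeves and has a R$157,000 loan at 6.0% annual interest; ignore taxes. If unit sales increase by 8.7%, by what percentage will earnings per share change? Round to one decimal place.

Total contribution margin = 82,200 × R$2.26 = R$185,772.00.
Subtracting fixed costs: EBIT = R$185,772.00 − R$146,900 = R$38,872.00.
Interest = R$9,420.00, so EBIT − I = R$29,452.00.
DCL = total CM / (EBIT − I) = R$185,772.00 / R$29,452.00 = 6.3076.
%ΔEPS = DCL × %ΔSales = 6.3076 × +8.7% = +54.9%.

+54.9%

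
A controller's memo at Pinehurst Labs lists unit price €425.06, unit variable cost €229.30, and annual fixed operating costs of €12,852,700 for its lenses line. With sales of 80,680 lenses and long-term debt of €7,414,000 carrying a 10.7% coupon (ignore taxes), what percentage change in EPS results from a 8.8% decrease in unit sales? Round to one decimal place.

At 80,680 units, contribution = 80,680 × €195.76 = €15,793,916.80.
EBIT = €15,793,916.80 − €12,852,700 = €2,941,216.80.
Interest = €793,298.00, so EBIT − I = €2,147,918.80.
Degree of combined leverage = contribution ÷ (EBIT − I) = €15,793,916.80 ÷ €2,147,918.80 = 7.3531.
EPS therefore changes by 7.3531 × (-8.8%) = -64.7%.

-64.7%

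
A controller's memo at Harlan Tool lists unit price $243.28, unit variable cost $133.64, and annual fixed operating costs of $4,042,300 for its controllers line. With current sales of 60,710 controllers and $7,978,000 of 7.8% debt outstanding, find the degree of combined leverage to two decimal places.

Total contribution margin = 60,710 × $109.64 = $6,656,244.40.
Operating income = contribution − fixed costs = $6,656,244.40 − $4,042,300 = $2,613,944.40. Interest = $622,284.00, so EBIT − I = $1,991,660.40.
DCL = contribution ÷ (EBIT − I) = $6,656,244.40 ÷ $1,991,660.40 = 3.3421.

3.34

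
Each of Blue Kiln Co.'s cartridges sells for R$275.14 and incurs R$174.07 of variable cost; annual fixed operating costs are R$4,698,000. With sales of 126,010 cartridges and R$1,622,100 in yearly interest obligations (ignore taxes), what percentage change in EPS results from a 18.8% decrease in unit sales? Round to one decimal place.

Contribution at this volume is 126,010 × R$101.07 = R$12,735,830.70.
EBIT = R$12,735,830.70 − R$4,698,000 = R$8,037,830.70.
Interest = R$1,622,100.00, so EBIT − I = R$6,415,730.70.
DCL = total CM / (EBIT − I) = R$12,735,830.70 / R$6,415,730.70 = 1.9851.
EPS therefore changes by 1.9851 × (-18.8%) = -37.3%.

-37.3%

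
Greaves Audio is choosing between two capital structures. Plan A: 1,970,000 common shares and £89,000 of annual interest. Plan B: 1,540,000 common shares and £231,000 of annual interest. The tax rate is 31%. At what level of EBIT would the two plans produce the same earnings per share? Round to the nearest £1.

At indifference, (EBIT − 89,000)(1 − t)/1,970,000 = (EBIT − 231,000)(1 − t)/1,540,000.
The (1 − t) factor cancels: (EBIT − 89,000) × 1,540,000 = (EBIT − 231,000) × 1,970,000.
Solving, EBIT = (231,000·1,970,000 − 89,000·1,540,000) / (1,970,000 − 1,540,000) = 318,010,000,000 / 430,000 = 739,558.14.

£739,558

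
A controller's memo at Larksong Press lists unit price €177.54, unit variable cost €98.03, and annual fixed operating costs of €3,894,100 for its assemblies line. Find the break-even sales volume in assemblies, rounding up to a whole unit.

Unit CM = price − variable cost = €177.54 − €98.03 = €79.51.
Units to break even: €3,894,100 ÷ €79.51 = 48,976.23, rounded up to 48,977.

48,977 assemblies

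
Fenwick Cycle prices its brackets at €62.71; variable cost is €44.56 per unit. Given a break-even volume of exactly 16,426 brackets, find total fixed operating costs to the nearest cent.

€298,131.90

Contribution margin per unit = €62.71 − €44.56 = €18.15.
Since BE = FC / CM, FC = 16,426 × €18.15 = €298,131.90.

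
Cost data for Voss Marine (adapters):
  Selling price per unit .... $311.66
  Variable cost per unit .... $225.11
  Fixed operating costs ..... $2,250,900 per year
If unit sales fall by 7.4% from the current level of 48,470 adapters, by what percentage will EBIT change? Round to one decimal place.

Contribution at this volume is 48,470 × $86.55 = $4,195,078.50.
EBIT = $4,195,078.50 − $2,250,900 = $1,944,178.50.
So DOL = total CM / EBIT = $4,195,078.50 / $1,944,178.50 = 2.1578.
%ΔEBIT = DOL × %ΔSales = 2.1578 × -7.4% = -16.0%.

-16.0%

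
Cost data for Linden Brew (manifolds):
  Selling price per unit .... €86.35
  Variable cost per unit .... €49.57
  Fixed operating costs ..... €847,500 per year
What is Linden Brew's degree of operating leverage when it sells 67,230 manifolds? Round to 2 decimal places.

At 67,230 units, contribution = 67,230 × €36.78 = €2,472,719.40.
Operating income = contribution − fixed costs = €2,472,719.40 − €847,500 = €1,625,219.40.
Degree of operating leverage = €2,472,719.40 / €1,625,219.40 = 1.5215.

1.52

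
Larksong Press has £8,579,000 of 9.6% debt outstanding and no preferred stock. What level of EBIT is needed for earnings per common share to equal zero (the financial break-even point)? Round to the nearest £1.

Annual interest = 9.6% × £8,579,000 = £823,584.00.
Without preferred stock the financial break-even is simply EBIT = interest = £823,584.00.

£823,584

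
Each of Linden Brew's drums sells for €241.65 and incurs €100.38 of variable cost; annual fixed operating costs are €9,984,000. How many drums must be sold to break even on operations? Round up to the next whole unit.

Each unit contributes €241.65 − €100.38 = €141.27.
Units to break even: €9,984,000 ÷ €141.27 = 70,673.18, rounded up to 70,674.

70,674 drums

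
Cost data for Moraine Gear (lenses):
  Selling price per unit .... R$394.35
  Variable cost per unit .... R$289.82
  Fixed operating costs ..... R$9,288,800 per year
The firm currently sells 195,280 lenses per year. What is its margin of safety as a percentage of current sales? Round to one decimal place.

Unit CM = price − variable cost = R$394.35 − R$289.82 = R$104.53. Break-even units = R$9,288,800 ÷ R$104.53 = 88,862.53; break-even revenue = 88,862.53 × R$394.35 = R$35,042,937.72.
Current sales = 195,280 × R$394.35 = R$77,008,668.00.
Margin of safety = (R$77,008,668.00 − R$35,042,937.72) ÷ R$77,008,668.00 = 54.5%.

54.5%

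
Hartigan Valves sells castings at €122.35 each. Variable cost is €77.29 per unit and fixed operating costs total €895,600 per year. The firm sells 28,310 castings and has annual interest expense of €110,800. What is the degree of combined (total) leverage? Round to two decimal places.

Total contribution margin = 28,310 × €45.06 = €1,275,648.60.
Operating income = contribution − fixed costs = €1,275,648.60 − €895,600 = €380,048.60. Interest = €110,800.00.
DOL = €1,275,648.60 ÷ €380,048.60 = 3.3565; DFL = €380,048.60 ÷ €269,248.60 = 1.4115.
DCL = DOL × DFL = 3.3565 × 1.4115 = 4.7377.

4.74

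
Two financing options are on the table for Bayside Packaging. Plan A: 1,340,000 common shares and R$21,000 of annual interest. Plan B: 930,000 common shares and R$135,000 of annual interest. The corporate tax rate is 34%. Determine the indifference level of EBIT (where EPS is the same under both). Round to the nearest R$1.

R$393,585

At indifference, (EBIT − 21,000)(1 − t)/1,340,000 = (EBIT − 135,000)(1 − t)/930,000.
Cancelling (1 − t) and cross-multiplying: 930,000·(EBIT − 21,000) = 1,340,000·(EBIT − 135,000).
EBIT × (1,340,000 − 930,000) = 135,000 × 1,340,000 − 21,000 × 930,000 = 161,370,000,000, so EBIT = 161,370,000,000 ÷ 410,000 = 393,585.37.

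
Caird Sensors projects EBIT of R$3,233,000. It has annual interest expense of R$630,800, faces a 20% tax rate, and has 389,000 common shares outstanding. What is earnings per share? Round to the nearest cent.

Interest = R$630,800.00, so EBT = R$3,233,000 − R$630,800.00 = R$2,602,200.00.
After tax at 20%: net income = R$2,602,200.00 × 0.80 = R$2,081,760.00.
EPS = R$2,081,760.00 ÷ 389,000 = R$5.35.

R$5.35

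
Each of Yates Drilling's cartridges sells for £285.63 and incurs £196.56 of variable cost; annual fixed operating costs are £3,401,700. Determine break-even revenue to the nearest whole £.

£10,908,584

Contribution margin per unit = £285.63 − £196.56 = £89.07, a CM ratio of £89.07 ÷ £285.63 = 0.3118.
Break-even sales = FC ÷ CM ratio = £3,401,700 × £285.63 / £89.07 = £10,908,584.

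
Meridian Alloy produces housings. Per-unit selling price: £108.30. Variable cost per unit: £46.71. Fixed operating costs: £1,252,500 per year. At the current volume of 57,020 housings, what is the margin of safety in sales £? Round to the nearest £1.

Unit CM = price − variable cost = £108.30 − £46.71 = £61.59. Break-even units = £1,252,500 ÷ £61.59 = 20,336.09; break-even revenue = 20,336.09 × £108.30 = £2,202,398.93.
Actual sales revenue = 57,020 × £108.30 = £6,175,266.00.
Margin of safety = £6,175,266.00 − £2,202,398.93 = £3,972,867.

£3,972,867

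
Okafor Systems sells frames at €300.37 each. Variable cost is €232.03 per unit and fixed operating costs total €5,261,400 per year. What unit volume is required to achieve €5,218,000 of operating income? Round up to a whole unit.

Each unit contributes €300.37 − €232.03 = €68.34.
Required volume = (fixed costs + target profit) ÷ CM = (€5,261,400 + €5,218,000) ÷ €68.34 = 153,342.11, so 153,343 frames.

153,343 frames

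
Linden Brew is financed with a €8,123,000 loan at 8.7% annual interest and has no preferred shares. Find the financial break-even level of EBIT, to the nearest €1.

Annual interest = 8.7% × €8,123,000 = €706,701.00.
Without preferred stock the financial break-even is simply EBIT = interest = €706,701.00.

€706,701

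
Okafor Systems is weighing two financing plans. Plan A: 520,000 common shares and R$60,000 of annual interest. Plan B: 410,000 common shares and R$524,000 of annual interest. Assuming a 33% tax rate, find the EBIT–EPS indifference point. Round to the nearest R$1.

At indifference, (EBIT − 60,000)(1 − t)/520,000 = (EBIT − 524,000)(1 − t)/410,000.
The (1 − t) factor cancels: (EBIT − 60,000) × 410,000 = (EBIT − 524,000) × 520,000.
EBIT × (520,000 − 410,000) = 524,000 × 520,000 − 60,000 × 410,000 = 247,880,000,000, so EBIT = 247,880,000,000 ÷ 110,000 = 2,253,454.55.

R$2,253,455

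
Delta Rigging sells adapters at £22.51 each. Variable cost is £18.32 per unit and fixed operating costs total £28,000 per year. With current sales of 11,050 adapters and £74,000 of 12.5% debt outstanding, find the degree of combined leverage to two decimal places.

5.12

At 11,050 units, contribution = 11,050 × £4.19 = £46,299.50.
Operating income = contribution − fixed costs = £46,299.50 − £28,000 = £18,299.50. Interest = £9,250.00.
DOL = £46,299.50 ÷ £18,299.50 = 2.5301; DFL = £18,299.50 ÷ £9,049.50 = 2.0222.
DCL = DOL × DFL = 2.5301 × 2.0222 = 5.1164.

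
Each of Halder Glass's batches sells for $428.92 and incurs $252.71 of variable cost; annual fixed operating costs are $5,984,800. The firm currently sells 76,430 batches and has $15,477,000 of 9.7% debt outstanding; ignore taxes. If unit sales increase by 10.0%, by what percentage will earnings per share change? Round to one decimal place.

Total contribution margin = 76,430 × $176.21 = $13,467,730.30.
Subtracting fixed costs: EBIT = $13,467,730.30 − $5,984,800 = $7,482,930.30.
After interest of $1,501,269.00, pre-tax earnings = $5,981,661.30.
DCL = total CM / (EBIT − I) = $13,467,730.30 / $5,981,661.30 = 2.2515.
%ΔEPS = DCL × %ΔSales = 2.2515 × +10.0% = +22.5%.

+22.5%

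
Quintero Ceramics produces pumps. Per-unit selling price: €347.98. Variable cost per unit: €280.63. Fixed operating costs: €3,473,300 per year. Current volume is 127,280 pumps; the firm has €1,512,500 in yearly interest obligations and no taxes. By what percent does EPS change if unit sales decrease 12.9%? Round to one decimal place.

-30.8%

Contribution at this volume is 127,280 × €67.35 = €8,572,308.00.
Operating income = contribution − fixed costs = €8,572,308.00 − €3,473,300 = €5,099,008.00.
Interest = €1,512,500.00, so EBIT − I = €3,586,508.00.
DCL = total CM / (EBIT − I) = €8,572,308.00 / €3,586,508.00 = 2.3902.
%ΔEPS = DCL × %ΔSales = 2.3902 × -12.9% = -30.8%.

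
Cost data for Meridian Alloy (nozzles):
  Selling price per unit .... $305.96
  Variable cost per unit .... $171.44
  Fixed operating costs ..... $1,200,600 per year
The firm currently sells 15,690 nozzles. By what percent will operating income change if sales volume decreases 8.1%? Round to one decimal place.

At 15,690 units, contribution = 15,690 × $134.52 = $2,110,618.80.
EBIT = $2,110,618.80 − $1,200,600 = $910,018.80.
So DOL = total CM / EBIT = $2,110,618.80 / $910,018.80 = 2.3193.
%ΔEBIT = DOL × %ΔSales = 2.3193 × -8.1% = -18.8%.

-18.8%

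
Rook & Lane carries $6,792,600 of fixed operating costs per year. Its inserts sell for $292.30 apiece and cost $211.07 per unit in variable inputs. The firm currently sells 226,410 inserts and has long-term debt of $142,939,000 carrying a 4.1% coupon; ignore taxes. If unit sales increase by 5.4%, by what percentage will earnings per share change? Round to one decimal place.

Contribution at this volume is 226,410 × $81.23 = $18,391,284.30.
Operating income = contribution − fixed costs = $18,391,284.30 − $6,792,600 = $11,598,684.30.
Interest = $5,860,499.00, so EBIT − I = $5,738,185.30.
DCL = total CM / (EBIT − I) = $18,391,284.30 / $5,738,185.30 = 3.2051.
EPS therefore changes by 3.2051 × (+5.4%) = +17.3%.

+17.3%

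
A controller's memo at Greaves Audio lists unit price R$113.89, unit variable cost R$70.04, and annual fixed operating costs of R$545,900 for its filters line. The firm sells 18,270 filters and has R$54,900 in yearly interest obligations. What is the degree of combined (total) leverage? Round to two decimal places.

Contribution at this volume is 18,270 × R$43.85 = R$801,139.50.
Operating income = contribution − fixed costs = R$801,139.50 − R$545,900 = R$255,239.50. Interest = R$54,900.00.
DOL = R$801,139.50 ÷ R$255,239.50 = 3.1388; DFL = R$255,239.50 ÷ R$200,339.50 = 1.2740.
DCL = DOL × DFL = 3.1388 × 1.2740 = 3.9988.

4.00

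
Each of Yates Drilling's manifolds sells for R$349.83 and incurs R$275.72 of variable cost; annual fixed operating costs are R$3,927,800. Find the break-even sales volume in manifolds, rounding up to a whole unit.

Each unit contributes R$349.83 − R$275.72 = R$74.11.
Units to break even: R$3,927,800 ÷ R$74.11 = 52,999.60, rounded up to 53,000.

53,000 manifolds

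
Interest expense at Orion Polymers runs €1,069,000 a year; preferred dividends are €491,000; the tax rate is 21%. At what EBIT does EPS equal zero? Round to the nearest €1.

€1,690,519

Grossing the preferred dividend up to pre-tax terms: €491,000 / (1 − 0.21) = €621,518.99.
EPS = 0 when EBIT covers interest plus the pre-tax preferred burden: €1,069,000 + €621,518.99 = €1,690,518.99.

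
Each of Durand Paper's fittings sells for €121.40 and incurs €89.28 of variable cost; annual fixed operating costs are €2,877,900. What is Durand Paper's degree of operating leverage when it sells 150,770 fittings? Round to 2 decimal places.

At 150,770 units, contribution = 150,770 × €32.12 = €4,842,732.40.
Subtracting fixed costs: EBIT = €4,842,732.40 − €2,877,900 = €1,964,832.40.
So DOL = total CM / EBIT = €4,842,732.40 / €1,964,832.40 = 2.4647.

2.46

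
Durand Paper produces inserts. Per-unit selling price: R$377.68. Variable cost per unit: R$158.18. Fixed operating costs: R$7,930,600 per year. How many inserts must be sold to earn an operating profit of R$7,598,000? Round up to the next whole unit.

70,746 inserts

Each unit contributes R$377.68 − R$158.18 = R$219.50.
Required volume = (fixed costs + target profit) ÷ CM = (R$7,930,600 + R$7,598,000) ÷ R$219.50 = 70,745.33, so 70,746 inserts.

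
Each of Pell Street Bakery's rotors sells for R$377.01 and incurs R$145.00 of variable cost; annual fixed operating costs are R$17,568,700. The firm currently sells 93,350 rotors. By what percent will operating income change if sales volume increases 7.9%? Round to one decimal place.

+41.8%

Contribution at this volume is 93,350 × R$232.01 = R$21,658,133.50.
EBIT = R$21,658,133.50 − R$17,568,700 = R$4,089,433.50.
So DOL = total CM / EBIT = R$21,658,133.50 / R$4,089,433.50 = 5.2961.
So EBIT moves 5.2961 × (+7.9%) = +41.8%.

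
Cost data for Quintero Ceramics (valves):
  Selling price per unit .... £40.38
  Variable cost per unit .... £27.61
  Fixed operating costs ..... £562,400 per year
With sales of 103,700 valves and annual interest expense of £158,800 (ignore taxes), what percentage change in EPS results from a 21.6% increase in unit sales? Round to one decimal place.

+47.4%

At 103,700 units, contribution = 103,700 × £12.77 = £1,324,249.00.
Subtracting fixed costs: EBIT = £1,324,249.00 − £562,400 = £761,849.00.
After interest of £158,800.00, pre-tax earnings = £603,049.00.
DCL = total CM / (EBIT − I) = £1,324,249.00 / £603,049.00 = 2.1959.
%ΔEPS = DCL × %ΔSales = 2.1959 × +21.6% = +47.4%.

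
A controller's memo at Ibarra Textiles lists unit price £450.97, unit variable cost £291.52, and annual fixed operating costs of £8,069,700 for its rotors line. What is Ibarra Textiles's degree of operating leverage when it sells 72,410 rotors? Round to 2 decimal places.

3.32

At 72,410 units, contribution = 72,410 × £159.45 = £11,545,774.50.
EBIT = £11,545,774.50 − £8,069,700 = £3,476,074.50.
So DOL = total CM / EBIT = £11,545,774.50 / £3,476,074.50 = 3.3215.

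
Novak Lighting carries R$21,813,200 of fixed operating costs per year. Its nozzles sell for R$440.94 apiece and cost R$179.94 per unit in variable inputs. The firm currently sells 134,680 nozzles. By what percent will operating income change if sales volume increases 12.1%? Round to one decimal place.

+31.9%

Total contribution margin = 134,680 × R$261.00 = R$35,151,480.00.
EBIT = R$35,151,480.00 − R$21,813,200 = R$13,338,280.00.
So DOL = total CM / EBIT = R$35,151,480.00 / R$13,338,280.00 = 2.6354.
So EBIT moves 2.6354 × (+12.1%) = +31.9%.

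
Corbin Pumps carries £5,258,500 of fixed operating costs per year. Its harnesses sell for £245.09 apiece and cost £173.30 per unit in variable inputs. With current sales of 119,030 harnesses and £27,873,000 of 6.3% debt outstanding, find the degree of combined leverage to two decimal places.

Total contribution margin = 119,030 × £71.79 = £8,545,163.70.
Operating income = contribution − fixed costs = £8,545,163.70 − £5,258,500 = £3,286,663.70. Interest = £1,755,999.00.
DOL = £8,545,163.70 ÷ £3,286,663.70 = 2.6000; DFL = £3,286,663.70 ÷ £1,530,664.70 = 2.1472.
Combined leverage = 2.6000 × 2.1472 = 5.5827.

5.58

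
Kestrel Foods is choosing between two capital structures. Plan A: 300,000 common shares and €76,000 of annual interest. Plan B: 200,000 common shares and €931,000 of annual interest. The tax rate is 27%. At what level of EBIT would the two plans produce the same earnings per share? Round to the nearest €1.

€2,641,000

At indifference, (EBIT − 76,000)(1 − t)/300,000 = (EBIT − 931,000)(1 − t)/200,000.
Cancelling (1 − t) and cross-multiplying: 200,000·(EBIT − 76,000) = 300,000·(EBIT − 931,000).
EBIT × (300,000 − 200,000) = 931,000 × 300,000 − 76,000 × 200,000 = 264,100,000,000, so EBIT = 264,100,000,000 ÷ 100,000 = 2,641,000.00.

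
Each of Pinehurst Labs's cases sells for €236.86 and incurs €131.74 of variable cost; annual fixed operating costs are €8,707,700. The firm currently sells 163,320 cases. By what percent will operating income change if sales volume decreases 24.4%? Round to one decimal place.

-49.5%

Contribution at this volume is 163,320 × €105.12 = €17,168,198.40.
Subtracting fixed costs: EBIT = €17,168,198.40 − €8,707,700 = €8,460,498.40.
DOL = contribution ÷ EBIT = €17,168,198.40 ÷ €8,460,498.40 = 2.0292.
%ΔEBIT = DOL × %ΔSales = 2.0292 × -24.4% = -49.5%.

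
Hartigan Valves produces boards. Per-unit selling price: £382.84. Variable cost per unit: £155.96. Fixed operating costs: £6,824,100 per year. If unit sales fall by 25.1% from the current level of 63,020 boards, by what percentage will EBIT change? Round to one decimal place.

At 63,020 units, contribution = 63,020 × £226.88 = £14,297,977.60.
EBIT = £14,297,977.60 − £6,824,100 = £7,473,877.60.
Degree of operating leverage = £14,297,977.60 / £7,473,877.60 = 1.9131.
%ΔEBIT = DOL × %ΔSales = 1.9131 × -25.1% = -48.0%.

-48.0%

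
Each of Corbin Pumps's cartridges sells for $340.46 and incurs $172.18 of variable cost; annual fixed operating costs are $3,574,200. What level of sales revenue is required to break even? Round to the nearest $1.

CM per unit = $340.46 − $172.18 = $168.28; CM ratio = $168.28 / $340.46 = 0.4943.
Break-even revenue = fixed costs × price ÷ CM = $3,574,200 × $340.46 ÷ $168.28 = $7,231,234.

$7,231,234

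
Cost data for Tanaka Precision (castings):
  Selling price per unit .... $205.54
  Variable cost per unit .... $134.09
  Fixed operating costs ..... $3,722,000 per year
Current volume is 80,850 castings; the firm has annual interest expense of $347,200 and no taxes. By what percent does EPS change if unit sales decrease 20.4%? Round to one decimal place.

Total contribution margin = 80,850 × $71.45 = $5,776,732.50.
Operating income = contribution − fixed costs = $5,776,732.50 − $3,722,000 = $2,054,732.50.
Interest = $347,200.00, so EBIT − I = $1,707,532.50.
DCL = total CM / (EBIT − I) = $5,776,732.50 / $1,707,532.50 = 3.3831.
%ΔEPS = DCL × %ΔSales = 3.3831 × -20.4% = -69.0%.

-69.0%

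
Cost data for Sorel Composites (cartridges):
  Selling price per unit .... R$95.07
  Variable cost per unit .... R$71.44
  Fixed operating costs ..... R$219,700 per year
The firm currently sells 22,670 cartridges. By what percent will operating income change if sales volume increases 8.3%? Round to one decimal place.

+14.1%

Total contribution margin = 22,670 × R$23.63 = R$535,692.10.
Subtracting fixed costs: EBIT = R$535,692.10 − R$219,700 = R$315,992.10.
DOL = contribution ÷ EBIT = R$535,692.10 ÷ R$315,992.10 = 1.6953.
%ΔEBIT = DOL × %ΔSales = 1.6953 × +8.3% = +14.1%.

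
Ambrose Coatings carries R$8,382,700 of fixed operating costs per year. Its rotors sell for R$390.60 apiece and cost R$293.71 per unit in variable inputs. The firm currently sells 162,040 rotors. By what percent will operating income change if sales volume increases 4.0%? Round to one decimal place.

At 162,040 units, contribution = 162,040 × R$96.89 = R$15,700,055.60.
EBIT = R$15,700,055.60 − R$8,382,700 = R$7,317,355.60.
DOL = contribution ÷ EBIT = R$15,700,055.60 ÷ R$7,317,355.60 = 2.1456.
Operating income changes by 2.1456 × +4.0% = +8.6%.

+8.6%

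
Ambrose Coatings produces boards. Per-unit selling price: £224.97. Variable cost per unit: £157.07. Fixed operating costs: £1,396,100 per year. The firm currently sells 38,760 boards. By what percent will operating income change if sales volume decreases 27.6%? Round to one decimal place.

-58.8%

Contribution at this volume is 38,760 × £67.90 = £2,631,804.00.
Operating income = contribution − fixed costs = £2,631,804.00 − £1,396,100 = £1,235,704.00.
So DOL = total CM / EBIT = £2,631,804.00 / £1,235,704.00 = 2.1298.
So EBIT moves 2.1298 × (-27.6%) = -58.8%.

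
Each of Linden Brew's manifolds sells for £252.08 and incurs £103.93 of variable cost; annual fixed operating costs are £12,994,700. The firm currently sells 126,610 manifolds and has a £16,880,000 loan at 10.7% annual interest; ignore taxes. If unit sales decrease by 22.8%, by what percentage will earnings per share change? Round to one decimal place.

Total contribution margin = 126,610 × £148.15 = £18,757,271.50.
Operating income = contribution − fixed costs = £18,757,271.50 − £12,994,700 = £5,762,571.50.
Interest = £1,806,160.00, so EBIT − I = £3,956,411.50.
DCL = total CM / (EBIT − I) = £18,757,271.50 / £3,956,411.50 = 4.7410.
EPS therefore changes by 4.7410 × (-22.8%) = -108.1%.

-108.1%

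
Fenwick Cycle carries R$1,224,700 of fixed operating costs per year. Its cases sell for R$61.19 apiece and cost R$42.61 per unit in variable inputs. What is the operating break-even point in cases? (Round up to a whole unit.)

Each unit contributes R$61.19 − R$42.61 = R$18.58.
Units to break even: R$1,224,700 ÷ R$18.58 = 65,914.96, rounded up to 65,915.

65,915 cases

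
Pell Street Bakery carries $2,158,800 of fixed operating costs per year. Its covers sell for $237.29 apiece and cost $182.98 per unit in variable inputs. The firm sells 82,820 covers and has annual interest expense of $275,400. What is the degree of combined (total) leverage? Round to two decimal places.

2.18

Total contribution margin = 82,820 × $54.31 = $4,497,954.20.
EBIT = $4,497,954.20 − $2,158,800 = $2,339,154.20. Interest = $275,400.00, so EBIT − I = $2,063,754.20.
DCL = contribution ÷ (EBIT − I) = $4,497,954.20 ÷ $2,063,754.20 = 2.1795.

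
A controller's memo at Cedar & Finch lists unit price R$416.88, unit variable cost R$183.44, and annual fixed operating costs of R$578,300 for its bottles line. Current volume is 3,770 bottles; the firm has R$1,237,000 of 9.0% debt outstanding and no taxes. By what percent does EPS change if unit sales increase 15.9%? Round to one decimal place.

At 3,770 units, contribution = 3,770 × R$233.44 = R$880,068.80.
Operating income = contribution − fixed costs = R$880,068.80 − R$578,300 = R$301,768.80.
After interest of R$111,330.00, pre-tax earnings = R$190,438.80.
DCL = total CM / (EBIT − I) = R$880,068.80 / R$190,438.80 = 4.6213.
%ΔEPS = DCL × %ΔSales = 4.6213 × +15.9% = +73.5%.

+73.5%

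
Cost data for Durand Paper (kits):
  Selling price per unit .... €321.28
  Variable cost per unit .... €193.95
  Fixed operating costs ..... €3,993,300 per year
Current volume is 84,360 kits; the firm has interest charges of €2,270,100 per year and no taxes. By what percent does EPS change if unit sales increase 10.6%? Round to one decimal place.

+25.4%

Contribution at this volume is 84,360 × €127.33 = €10,741,558.80.
EBIT = €10,741,558.80 − €3,993,300 = €6,748,258.80.
After interest of €2,270,100.00, pre-tax earnings = €4,478,158.80.
DCL = total CM / (EBIT − I) = €10,741,558.80 / €4,478,158.80 = 2.3987.
EPS therefore changes by 2.3987 × (+10.6%) = +25.4%.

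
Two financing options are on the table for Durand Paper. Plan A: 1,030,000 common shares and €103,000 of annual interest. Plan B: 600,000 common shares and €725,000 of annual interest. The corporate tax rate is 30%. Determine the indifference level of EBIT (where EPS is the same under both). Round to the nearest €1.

Set EPS_A = EPS_B: (EBIT − €103,000)(1 − 0.30) ÷ 1,030,000 = (EBIT − €725,000)(1 − 0.30) ÷ 600,000.
Cancelling (1 − t) and cross-multiplying: 600,000·(EBIT − 103,000) = 1,030,000·(EBIT − 725,000).
Solving, EBIT = (725,000·1,030,000 − 103,000·600,000) / (1,030,000 − 600,000) = 684,950,000,000 / 430,000 = 1,592,906.98.

€1,592,907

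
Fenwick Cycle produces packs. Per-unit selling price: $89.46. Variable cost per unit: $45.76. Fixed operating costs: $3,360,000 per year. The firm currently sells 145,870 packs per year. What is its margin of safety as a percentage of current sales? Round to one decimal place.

Unit CM = price − variable cost = $89.46 − $45.76 = $43.70. Break-even units = $3,360,000 ÷ $43.70 = 76,887.87; break-even revenue = 76,887.87 × $89.46 = $6,878,389.02.
Actual sales revenue = 145,870 × $89.46 = $13,049,530.20.
Margin of safety = ($13,049,530.20 − $6,878,389.02) ÷ $13,049,530.20 = 47.3%.

47.3%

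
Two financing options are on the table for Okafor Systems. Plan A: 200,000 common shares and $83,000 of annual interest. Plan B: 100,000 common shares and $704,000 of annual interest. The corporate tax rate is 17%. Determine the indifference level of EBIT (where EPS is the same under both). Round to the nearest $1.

At indifference, (EBIT − 83,000)(1 − t)/200,000 = (EBIT − 704,000)(1 − t)/100,000.
Cancelling (1 − t) and cross-multiplying: 100,000·(EBIT − 83,000) = 200,000·(EBIT − 704,000).
EBIT × (200,000 − 100,000) = 704,000 × 200,000 − 83,000 × 100,000 = 132,500,000,000, so EBIT = 132,500,000,000 ÷ 100,000 = 1,325,000.00.

$1,325,000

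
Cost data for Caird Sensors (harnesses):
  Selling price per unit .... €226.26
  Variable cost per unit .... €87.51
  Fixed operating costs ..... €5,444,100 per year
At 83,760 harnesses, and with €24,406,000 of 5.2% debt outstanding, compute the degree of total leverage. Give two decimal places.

At 83,760 units, contribution = 83,760 × €138.75 = €11,621,700.00.
Subtracting fixed costs: EBIT = €11,621,700.00 − €5,444,100 = €6,177,600.00. Interest = €1,269,112.00.
DOL = €11,621,700.00 ÷ €6,177,600.00 = 1.8813; DFL = €6,177,600.00 ÷ €4,908,488.00 = 1.2586.
Combined leverage = 1.8813 × 1.2586 = 2.3678.

2.37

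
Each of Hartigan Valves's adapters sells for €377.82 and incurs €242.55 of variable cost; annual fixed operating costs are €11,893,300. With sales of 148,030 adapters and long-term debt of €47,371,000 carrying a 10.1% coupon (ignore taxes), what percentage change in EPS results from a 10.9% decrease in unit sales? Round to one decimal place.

Total contribution margin = 148,030 × €135.27 = €20,024,018.10.
EBIT = €20,024,018.10 − €11,893,300 = €8,130,718.10.
Interest = €4,784,471.00, so EBIT − I = €3,346,247.10.
Degree of combined leverage = contribution ÷ (EBIT − I) = €20,024,018.10 ÷ €3,346,247.10 = 5.9840.
EPS therefore changes by 5.9840 × (-10.9%) = -65.2%.

-65.2%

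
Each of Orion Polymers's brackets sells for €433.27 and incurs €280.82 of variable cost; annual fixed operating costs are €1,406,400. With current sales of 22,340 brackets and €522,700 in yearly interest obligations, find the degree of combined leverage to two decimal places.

Total contribution margin = 22,340 × €152.45 = €3,405,733.00.
Operating income = contribution − fixed costs = €3,405,733.00 − €1,406,400 = €1,999,333.00. Interest = €522,700.00, so EBIT − I = €1,476,633.00.
DCL = contribution ÷ (EBIT − I) = €3,405,733.00 ÷ €1,476,633.00 = 2.3064.

2.31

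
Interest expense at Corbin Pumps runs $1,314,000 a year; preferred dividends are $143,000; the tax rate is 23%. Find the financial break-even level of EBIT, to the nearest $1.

Grossing the preferred dividend up to pre-tax terms: $143,000 / (1 − 0.23) = $185,714.29.
EPS = 0 when EBIT covers interest plus the pre-tax preferred burden: $1,314,000 + $185,714.29 = $1,499,714.29.

$1,499,714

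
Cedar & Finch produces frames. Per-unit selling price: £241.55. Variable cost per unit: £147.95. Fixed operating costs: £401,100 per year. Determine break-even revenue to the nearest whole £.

£1,035,104

CM per unit = £241.55 − £147.95 = £93.60; CM ratio = £93.60 / £241.55 = 0.3875.
Break-even sales = FC ÷ CM ratio = £401,100 × £241.55 / £93.60 = £1,035,104.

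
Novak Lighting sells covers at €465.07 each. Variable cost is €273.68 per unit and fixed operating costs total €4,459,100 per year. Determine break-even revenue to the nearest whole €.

Contribution margin per unit = €465.07 − €273.68 = €191.39, a CM ratio of €191.39 ÷ €465.07 = 0.4115.
Break-even revenue = fixed costs × price ÷ CM = €4,459,100 × €465.07 ÷ €191.39 = €10,835,434.

€10,835,434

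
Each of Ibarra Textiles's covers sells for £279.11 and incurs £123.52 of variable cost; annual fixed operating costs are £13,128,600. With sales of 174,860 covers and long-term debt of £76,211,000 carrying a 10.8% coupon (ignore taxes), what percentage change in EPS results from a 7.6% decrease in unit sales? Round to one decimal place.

At 174,860 units, contribution = 174,860 × £155.59 = £27,206,467.40.
Operating income = contribution − fixed costs = £27,206,467.40 − £13,128,600 = £14,077,867.40.
After interest of £8,230,788.00, pre-tax earnings = £5,847,079.40.
DCL = total CM / (EBIT − I) = £27,206,467.40 / £5,847,079.40 = 4.6530.
EPS therefore changes by 4.6530 × (-7.6%) = -35.4%.

-35.4%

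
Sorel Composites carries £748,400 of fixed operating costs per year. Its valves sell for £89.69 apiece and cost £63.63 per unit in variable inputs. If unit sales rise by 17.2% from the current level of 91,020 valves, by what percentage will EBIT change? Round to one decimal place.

Contribution at this volume is 91,020 × £26.06 = £2,371,981.20.
Operating income = contribution − fixed costs = £2,371,981.20 − £748,400 = £1,623,581.20.
DOL = contribution ÷ EBIT = £2,371,981.20 ÷ £1,623,581.20 = 1.4610.
So EBIT moves 1.4610 × (+17.2%) = +25.1%.

+25.1%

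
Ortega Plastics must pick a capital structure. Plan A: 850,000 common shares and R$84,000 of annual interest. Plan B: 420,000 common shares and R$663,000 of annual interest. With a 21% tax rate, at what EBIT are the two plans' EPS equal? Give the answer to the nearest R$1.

At indifference, (EBIT − 84,000)(1 − t)/850,000 = (EBIT − 663,000)(1 − t)/420,000.
Cancelling (1 − t) and cross-multiplying: 420,000·(EBIT − 84,000) = 850,000·(EBIT − 663,000).
Solving, EBIT = (663,000·850,000 − 84,000·420,000) / (850,000 − 420,000) = 528,270,000,000 / 430,000 = 1,228,534.88.

R$1,228,535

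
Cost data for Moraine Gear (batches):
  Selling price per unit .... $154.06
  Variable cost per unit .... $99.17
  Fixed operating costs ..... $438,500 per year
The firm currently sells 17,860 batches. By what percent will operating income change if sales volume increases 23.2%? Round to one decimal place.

Total contribution margin = 17,860 × $54.89 = $980,335.40.
EBIT = $980,335.40 − $438,500 = $541,835.40.
DOL = contribution ÷ EBIT = $980,335.40 ÷ $541,835.40 = 1.8093.
So EBIT moves 1.8093 × (+23.2%) = +42.0%.

+42.0%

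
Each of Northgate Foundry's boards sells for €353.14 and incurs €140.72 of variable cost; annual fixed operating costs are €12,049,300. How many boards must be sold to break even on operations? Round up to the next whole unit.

56,724 boards

Each unit contributes €353.14 − €140.72 = €212.42.
Break-even volume = fixed costs ÷ CM per unit = €12,049,300 ÷ €212.42 = 56,723.94, so 56,724 boards.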